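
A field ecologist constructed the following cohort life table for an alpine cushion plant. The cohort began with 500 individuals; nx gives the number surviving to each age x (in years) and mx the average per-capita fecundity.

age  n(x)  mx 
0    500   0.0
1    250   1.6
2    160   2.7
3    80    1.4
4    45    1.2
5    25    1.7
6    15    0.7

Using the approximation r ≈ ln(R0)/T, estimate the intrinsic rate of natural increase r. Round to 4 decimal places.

0.3733

lx = nx/n0 = nx/500: 1, 0.5, 0.32, 0.16, 0.09, 0.05, 0.03
R0 = Σ lx·mx = 0 + 0.8 + 0.864 + 0.224 + 0.108 + 0.085 + 0.021 = 2.102
Σ x·lx·mx = 4.183; T = 4.183/2.102 = 1.99001…
r ≈ ln(R0)/T = ln(2.102)/1.99001… = 0.373309… → 0.3733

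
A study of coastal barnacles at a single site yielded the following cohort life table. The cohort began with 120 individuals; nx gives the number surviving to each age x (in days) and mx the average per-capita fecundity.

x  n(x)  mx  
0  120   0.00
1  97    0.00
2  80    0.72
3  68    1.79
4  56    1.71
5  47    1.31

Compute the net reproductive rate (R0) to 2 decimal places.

lx = nx/n0 = nx/120: 1, 0.80833…, 0.66667…, 0.56667…, 0.46667…, 0.39167…
lx·mx by age: 0, 0, 0.48…, 1.014333…, 0.798…, 0.513083…
R0 = Σ lx·mx = 2.805417… → 2.81

2.81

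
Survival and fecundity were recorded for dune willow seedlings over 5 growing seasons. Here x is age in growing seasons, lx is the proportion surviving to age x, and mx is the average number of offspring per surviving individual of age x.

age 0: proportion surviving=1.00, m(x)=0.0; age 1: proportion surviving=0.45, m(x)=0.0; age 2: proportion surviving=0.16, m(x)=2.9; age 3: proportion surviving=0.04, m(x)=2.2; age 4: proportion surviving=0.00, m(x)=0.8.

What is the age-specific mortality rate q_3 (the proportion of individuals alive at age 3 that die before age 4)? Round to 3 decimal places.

1.000

q_3 = (l_3 − l_4) / l_3 = (0.04 − 0) / 0.04
     = 0.04 / 0.04 = 1 → 1.000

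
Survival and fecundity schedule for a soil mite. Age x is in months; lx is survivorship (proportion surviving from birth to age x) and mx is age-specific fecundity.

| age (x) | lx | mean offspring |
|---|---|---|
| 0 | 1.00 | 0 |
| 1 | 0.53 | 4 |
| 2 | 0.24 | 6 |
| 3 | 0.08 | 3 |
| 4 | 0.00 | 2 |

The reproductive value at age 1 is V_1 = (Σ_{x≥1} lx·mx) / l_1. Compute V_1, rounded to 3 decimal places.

lx·mx for x ≥ 1: 2.12, 1.44, 0.24, 0 → sum = 3.8
V_1 = 3.8 / l_1 = 3.8 / 0.53 = 7.169811… → 7.170

7.170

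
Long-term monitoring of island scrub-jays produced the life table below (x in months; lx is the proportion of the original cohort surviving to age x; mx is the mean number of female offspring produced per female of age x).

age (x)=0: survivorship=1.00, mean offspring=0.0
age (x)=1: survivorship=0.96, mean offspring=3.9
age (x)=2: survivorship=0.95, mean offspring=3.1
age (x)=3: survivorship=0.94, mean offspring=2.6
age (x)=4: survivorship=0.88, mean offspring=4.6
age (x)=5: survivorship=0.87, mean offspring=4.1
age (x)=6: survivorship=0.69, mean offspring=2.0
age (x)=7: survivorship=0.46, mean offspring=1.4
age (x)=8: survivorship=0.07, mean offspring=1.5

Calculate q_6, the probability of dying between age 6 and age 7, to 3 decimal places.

0.333

q_6 = (l_6 − l_7) / l_6 = (0.69 − 0.46) / 0.69
     = 0.23 / 0.69 = 0.333333… → 0.333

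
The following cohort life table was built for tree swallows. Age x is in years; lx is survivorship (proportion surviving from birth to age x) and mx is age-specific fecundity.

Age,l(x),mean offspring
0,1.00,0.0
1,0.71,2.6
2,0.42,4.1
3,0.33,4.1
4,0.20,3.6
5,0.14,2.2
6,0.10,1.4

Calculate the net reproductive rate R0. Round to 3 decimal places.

lx·mx by age: 0, 1.846, 1.722, 1.353, 0.72, 0.308, 0.14
R0 = Σ lx·mx = 6.089 → 6.089

6.089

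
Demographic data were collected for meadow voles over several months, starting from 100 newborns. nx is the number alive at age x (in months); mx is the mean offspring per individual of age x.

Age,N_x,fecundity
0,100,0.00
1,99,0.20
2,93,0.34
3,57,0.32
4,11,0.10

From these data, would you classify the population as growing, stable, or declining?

declining

lx = nx/n0 = nx/100: 1, 0.99, 0.93, 0.57, 0.11
R0 = Σ lx·mx = 0 + 0.198 + 0.3162 + 0.1824 + 0.011 = 0.7076
R0 < 1, so the population is declining.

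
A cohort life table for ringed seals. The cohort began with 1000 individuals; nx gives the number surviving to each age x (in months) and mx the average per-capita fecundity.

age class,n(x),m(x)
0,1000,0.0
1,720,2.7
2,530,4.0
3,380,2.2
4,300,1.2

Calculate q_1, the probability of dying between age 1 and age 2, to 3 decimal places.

lx = nx/n0 = nx/1000: 1, 0.72, 0.53, 0.38, 0.3
q_1 = (l_1 − l_2) / l_1 = (0.72 − 0.53) / 0.72
     = 0.19 / 0.72 = 0.263889… → 0.264

0.264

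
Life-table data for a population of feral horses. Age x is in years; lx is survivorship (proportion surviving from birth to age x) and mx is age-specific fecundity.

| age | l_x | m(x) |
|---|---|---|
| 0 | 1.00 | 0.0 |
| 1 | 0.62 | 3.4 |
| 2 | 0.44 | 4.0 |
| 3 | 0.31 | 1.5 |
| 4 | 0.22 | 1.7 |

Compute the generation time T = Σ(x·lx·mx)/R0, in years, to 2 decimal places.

1.81

lx·mx: 0, 2.108, 1.76, 0.465, 0.374 → R0 = 4.707
x·lx·mx: 0, 2.108, 3.52, 1.395, 1.496 → Σ = 8.519
T = 8.519 / 4.707 = 1.809858… → 1.81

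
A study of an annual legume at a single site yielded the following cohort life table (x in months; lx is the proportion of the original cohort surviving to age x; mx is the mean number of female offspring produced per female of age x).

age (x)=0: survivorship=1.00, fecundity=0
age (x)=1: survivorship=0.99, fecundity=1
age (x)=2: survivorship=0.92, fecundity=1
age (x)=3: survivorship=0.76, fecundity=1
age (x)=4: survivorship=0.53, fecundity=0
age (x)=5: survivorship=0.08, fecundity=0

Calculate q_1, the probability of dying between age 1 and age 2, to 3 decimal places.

q_1 = (l_1 − l_2) / l_1 = (0.99 − 0.92) / 0.99
     = 0.07 / 0.99 = 0.070707… → 0.071

0.071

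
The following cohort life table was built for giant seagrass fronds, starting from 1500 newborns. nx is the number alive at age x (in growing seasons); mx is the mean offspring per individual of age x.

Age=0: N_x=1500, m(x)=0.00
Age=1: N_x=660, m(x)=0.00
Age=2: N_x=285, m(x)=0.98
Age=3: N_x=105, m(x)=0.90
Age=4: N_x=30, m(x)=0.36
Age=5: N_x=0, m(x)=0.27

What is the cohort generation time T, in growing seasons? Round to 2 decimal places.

2.30

lx = nx/n0 = nx/1500: 1, 0.44, 0.19, 0.07, 0.02, 0
lx·mx: 0, 0, 0.1862, 0.063, 0.0072, 0 → R0 = 0.2564
x·lx·mx: 0, 0, 0.3724, 0.189, 0.0288, 0 → Σ = 0.5902
T = 0.5902 / 0.2564 = 2.301872… → 2.30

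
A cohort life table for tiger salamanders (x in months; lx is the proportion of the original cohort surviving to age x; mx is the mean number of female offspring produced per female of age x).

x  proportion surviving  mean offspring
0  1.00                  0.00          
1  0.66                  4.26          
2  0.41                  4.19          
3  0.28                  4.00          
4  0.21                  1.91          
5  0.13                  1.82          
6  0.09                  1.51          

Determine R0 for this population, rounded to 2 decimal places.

6.42

lx·mx by age: 0, 2.8116, 1.7179, 1.12, 0.4011, 0.2366, 0.1359
R0 = Σ lx·mx = 6.4231 → 6.42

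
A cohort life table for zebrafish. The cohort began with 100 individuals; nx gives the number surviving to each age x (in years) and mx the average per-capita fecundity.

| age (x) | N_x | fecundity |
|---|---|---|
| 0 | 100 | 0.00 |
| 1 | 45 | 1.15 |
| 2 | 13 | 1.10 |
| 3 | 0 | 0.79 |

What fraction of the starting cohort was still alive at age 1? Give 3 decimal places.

0.450

l_1 = n_1/n_0 = 45/100 = 0.45 → 0.450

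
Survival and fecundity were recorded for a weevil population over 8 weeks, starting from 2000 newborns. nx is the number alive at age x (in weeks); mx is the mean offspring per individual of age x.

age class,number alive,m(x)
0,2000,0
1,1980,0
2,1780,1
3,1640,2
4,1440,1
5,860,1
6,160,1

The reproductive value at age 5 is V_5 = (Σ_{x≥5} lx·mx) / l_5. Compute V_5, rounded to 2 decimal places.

lx = nx/n0 = nx/2000: 1, 0.99, 0.89, 0.82, 0.72, 0.43, 0.08
lx·mx for x ≥ 5: 0.43, 0.08 → sum = 0.51
V_5 = 0.51 / l_5 = 0.51 / 0.43 = 1.186047… → 1.19

1.19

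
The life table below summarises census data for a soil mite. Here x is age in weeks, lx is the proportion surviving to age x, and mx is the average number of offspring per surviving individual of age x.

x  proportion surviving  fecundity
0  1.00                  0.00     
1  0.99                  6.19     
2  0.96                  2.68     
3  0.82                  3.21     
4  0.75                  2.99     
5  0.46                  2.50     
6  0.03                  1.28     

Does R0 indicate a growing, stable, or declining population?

R0 = Σ lx·mx = 0 + 6.1281 + 2.5728 + 2.6322 + 2.2425 + 1.15 + 0.0384 = 14.764
R0 > 1, so the population is growing.

growing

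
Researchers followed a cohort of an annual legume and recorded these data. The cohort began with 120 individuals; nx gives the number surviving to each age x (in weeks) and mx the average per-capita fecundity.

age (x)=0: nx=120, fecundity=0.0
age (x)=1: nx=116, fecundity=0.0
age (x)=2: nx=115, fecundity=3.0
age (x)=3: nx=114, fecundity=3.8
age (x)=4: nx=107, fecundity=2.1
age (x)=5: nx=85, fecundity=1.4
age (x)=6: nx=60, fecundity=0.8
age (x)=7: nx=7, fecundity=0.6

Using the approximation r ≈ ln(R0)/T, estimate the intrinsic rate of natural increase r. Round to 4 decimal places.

lx = nx/n0 = nx/120: 1, 0.96667…, 0.95833…, 0.95, 0.89167…, 0.70833…, 0.5, 0.05833…
R0 = Σ lx·mx = 0 + 0 + 2.875… + 3.61 + 1.8725… + 0.99167… + 0.4 + 0.035… = 9.784167…
Σ x·lx·mx = 31.673333…; T = 31.673333…/9.784167… = 3.2372…
r ≈ ln(R0)/T = ln(9.784167…)/3.2372… = 0.704548… → 0.7045

0.7045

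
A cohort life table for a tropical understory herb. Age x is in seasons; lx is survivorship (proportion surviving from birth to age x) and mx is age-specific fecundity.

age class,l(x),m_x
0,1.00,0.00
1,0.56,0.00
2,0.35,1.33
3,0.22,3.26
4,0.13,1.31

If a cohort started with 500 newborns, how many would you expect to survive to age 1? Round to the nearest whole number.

280

Expected survivors = N0 · l_1 = 500 × 0.56 = 280 → 280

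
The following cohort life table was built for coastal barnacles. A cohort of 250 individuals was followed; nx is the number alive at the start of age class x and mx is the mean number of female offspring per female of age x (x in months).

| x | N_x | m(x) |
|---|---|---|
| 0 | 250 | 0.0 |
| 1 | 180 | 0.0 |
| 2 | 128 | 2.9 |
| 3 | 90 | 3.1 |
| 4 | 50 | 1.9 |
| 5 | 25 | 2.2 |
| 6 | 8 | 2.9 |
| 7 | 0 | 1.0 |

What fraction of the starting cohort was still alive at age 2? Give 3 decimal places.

l_2 = n_2/n_0 = 128/250 = 0.512 → 0.512

0.512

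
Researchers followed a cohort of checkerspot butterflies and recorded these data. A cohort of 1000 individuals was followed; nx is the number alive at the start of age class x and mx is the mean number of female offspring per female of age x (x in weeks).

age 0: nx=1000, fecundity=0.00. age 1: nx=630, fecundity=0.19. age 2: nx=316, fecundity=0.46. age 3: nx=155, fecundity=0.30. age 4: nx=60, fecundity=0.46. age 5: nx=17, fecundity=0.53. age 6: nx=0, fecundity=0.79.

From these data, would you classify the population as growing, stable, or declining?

lx = nx/n0 = nx/1000: 1, 0.63, 0.316, 0.155, 0.06, 0.017, 0
R0 = Σ lx·mx = 0 + 0.1197 + 0.14536 + 0.0465 + 0.0276 + 0.00901 + 0 = 0.34817
R0 < 1, so the population is declining.

declining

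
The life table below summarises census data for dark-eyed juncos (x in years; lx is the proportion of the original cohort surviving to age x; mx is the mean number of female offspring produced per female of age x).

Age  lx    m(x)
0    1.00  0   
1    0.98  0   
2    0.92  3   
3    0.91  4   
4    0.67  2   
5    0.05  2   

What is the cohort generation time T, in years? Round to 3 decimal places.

lx·mx: 0, 0, 2.76, 3.64, 1.34, 0.1 → R0 = 7.84
x·lx·mx: 0, 0, 5.52, 10.92, 5.36, 0.5 → Σ = 22.3
T = 22.3 / 7.84 = 2.844388… → 2.844

2.844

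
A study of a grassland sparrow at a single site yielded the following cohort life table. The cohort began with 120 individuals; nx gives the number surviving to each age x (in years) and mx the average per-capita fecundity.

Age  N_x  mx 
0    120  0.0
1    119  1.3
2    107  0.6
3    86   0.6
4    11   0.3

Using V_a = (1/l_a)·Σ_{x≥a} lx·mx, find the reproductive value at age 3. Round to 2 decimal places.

lx = nx/n0 = nx/120: 1, 0.99167…, 0.89167…, 0.71667…, 0.09167…
lx·mx for x ≥ 3: 0.43…, 0.0275… → sum = 0.4575…
V_3 = 0.4575… / l_3 = 0.4575… / 0.716667… = 0.638372… → 0.64

0.64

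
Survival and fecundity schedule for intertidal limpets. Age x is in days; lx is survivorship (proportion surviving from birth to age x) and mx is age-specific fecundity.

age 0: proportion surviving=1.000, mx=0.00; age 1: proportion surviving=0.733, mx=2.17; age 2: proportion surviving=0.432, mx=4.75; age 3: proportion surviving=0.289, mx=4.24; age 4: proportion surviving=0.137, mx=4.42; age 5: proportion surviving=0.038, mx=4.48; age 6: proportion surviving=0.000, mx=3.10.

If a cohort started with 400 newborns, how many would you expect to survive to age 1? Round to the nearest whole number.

293

Expected survivors = N0 · l_1 = 400 × 0.733 = 293.2 → 293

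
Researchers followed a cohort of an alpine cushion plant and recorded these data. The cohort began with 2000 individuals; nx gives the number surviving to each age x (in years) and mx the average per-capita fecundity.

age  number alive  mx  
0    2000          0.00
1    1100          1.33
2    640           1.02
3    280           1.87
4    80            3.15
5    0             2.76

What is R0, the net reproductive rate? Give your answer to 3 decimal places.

1.446

lx = nx/n0 = nx/2000: 1, 0.55, 0.32, 0.14, 0.04, 0
lx·mx by age: 0, 0.7315, 0.3264, 0.2618, 0.126, 0
R0 = Σ lx·mx = 1.4457 → 1.446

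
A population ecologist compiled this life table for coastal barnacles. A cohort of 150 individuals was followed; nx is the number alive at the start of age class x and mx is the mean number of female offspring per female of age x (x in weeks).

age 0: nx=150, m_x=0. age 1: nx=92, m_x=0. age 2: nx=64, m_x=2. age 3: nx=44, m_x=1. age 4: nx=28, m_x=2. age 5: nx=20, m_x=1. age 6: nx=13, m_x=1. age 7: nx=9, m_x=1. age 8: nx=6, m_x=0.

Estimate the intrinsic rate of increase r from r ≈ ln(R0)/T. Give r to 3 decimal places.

lx = nx/n0 = nx/150: 1, 0.61333…, 0.42667…, 0.29333…, 0.18667…, 0.13333…, 0.08667…, 0.06, 0.04
R0 = Σ lx·mx = 0 + 0 + 0.85333… + 0.29333… + 0.37333… + 0.13333… + 0.08667… + 0.06 + 0 = 1.8…
Σ x·lx·mx = 5.686667…; T = 5.686667…/1.8… = 3.15926…
r ≈ ln(R0)/T = ln(1.8…)/3.15926… = 0.18605… → 0.186

0.186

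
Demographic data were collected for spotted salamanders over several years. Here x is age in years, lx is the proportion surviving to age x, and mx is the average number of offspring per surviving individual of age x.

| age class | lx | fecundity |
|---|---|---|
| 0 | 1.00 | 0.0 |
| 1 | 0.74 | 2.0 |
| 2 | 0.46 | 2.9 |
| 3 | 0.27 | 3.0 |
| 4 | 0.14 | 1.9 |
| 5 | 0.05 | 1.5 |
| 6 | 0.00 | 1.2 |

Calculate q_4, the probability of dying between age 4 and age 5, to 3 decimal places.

q_4 = (l_4 − l_5) / l_4 = (0.14 − 0.05) / 0.14
     = 0.09 / 0.14 = 0.642857… → 0.643

0.643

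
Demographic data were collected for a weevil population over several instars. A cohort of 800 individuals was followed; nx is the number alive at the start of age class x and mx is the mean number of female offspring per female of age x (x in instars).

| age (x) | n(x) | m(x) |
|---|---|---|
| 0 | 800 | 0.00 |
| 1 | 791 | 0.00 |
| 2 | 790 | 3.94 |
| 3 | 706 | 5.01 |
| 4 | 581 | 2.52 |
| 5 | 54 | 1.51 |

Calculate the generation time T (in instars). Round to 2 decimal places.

lx = nx/n0 = nx/800: 1, 0.98875, 0.9875, 0.8825, 0.72625, 0.0675
lx·mx: 0, 0, 3.89075, 4.421325, 1.83015…, 0.101925 → R0 = 10.24415…
x·lx·mx: 0, 0, 7.7815, 13.263975, 7.3206…, 0.509625 → Σ = 28.8757…
T = 28.8757… / 10.24415… = 2.81875… → 2.82

2.82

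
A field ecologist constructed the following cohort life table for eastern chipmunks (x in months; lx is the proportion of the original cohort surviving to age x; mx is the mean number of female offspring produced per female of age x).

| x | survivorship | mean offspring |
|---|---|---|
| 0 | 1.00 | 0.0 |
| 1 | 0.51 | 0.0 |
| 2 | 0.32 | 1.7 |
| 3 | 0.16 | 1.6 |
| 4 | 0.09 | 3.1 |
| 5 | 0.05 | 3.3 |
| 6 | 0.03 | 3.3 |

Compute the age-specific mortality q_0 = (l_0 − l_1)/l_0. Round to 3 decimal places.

0.490

q_0 = (l_0 − l_1) / l_0 = (1 − 0.51) / 1
     = 0.49 / 1 = 0.49 → 0.490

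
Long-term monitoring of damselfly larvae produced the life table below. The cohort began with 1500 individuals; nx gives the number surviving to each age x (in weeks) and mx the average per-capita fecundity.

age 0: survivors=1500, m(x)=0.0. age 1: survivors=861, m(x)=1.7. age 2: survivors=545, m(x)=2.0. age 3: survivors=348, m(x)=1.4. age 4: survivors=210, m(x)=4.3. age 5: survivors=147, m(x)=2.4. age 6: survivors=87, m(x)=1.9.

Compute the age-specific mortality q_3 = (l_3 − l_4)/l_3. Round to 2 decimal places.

0.40

lx = nx/n0 = nx/1500: 1, 0.574, 0.36333…, 0.232, 0.14, 0.098, 0.058
q_3 = (l_3 − l_4) / l_3 = (0.232 − 0.14) / 0.232
     = 0.092 / 0.232 = 0.396552… → 0.40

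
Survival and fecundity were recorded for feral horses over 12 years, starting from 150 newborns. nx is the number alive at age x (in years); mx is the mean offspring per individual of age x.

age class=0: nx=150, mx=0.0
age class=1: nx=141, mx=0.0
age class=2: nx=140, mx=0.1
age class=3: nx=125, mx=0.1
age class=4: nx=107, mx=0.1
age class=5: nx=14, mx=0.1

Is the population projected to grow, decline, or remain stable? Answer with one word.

lx = nx/n0 = nx/150: 1, 0.94, 0.93333…, 0.83333…, 0.71333…, 0.09333…
R0 = Σ lx·mx = 0 + 0 + 0.093333… + 0.083333… + 0.071333… + 0.009333… = 0.257333…
R0 < 1, so the population is declining.

declining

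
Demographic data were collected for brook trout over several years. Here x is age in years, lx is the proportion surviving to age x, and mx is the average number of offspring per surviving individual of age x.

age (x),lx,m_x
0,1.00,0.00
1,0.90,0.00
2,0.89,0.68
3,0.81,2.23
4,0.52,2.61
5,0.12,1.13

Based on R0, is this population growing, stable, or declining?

R0 = Σ lx·mx = 0 + 0 + 0.6052 + 1.8063 + 1.3572 + 0.1356 = 3.9043
R0 > 1, so the population is growing.

growing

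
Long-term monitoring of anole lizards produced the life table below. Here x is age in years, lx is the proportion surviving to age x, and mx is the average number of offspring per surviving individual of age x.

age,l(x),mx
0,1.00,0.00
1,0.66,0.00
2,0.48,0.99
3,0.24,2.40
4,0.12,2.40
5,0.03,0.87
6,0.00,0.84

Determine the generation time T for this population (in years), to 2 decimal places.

2.90

lx·mx: 0, 0, 0.4752, 0.576, 0.288, 0.0261, 0 → R0 = 1.3653
x·lx·mx: 0, 0, 0.9504, 1.728, 1.152, 0.1305, 0 → Σ = 3.9609
T = 3.9609 / 1.3653 = 2.901121… → 2.90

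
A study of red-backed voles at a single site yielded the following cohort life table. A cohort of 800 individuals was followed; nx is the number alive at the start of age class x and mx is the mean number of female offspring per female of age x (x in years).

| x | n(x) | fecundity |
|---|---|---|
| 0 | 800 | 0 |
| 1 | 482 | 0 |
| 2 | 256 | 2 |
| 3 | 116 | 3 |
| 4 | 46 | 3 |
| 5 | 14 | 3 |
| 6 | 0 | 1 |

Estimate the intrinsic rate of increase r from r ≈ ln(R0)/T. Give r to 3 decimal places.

0.096

lx = nx/n0 = nx/800: 1, 0.6025, 0.32, 0.145, 0.0575, 0.0175, 0
R0 = Σ lx·mx = 0 + 0 + 0.64 + 0.435 + 0.1725 + 0.0525 + 0 = 1.3
Σ x·lx·mx = 3.5375; T = 3.5375/1.3 = 2.72115…
r ≈ ln(R0)/T = ln(1.3)/2.72115… = 0.09642… → 0.096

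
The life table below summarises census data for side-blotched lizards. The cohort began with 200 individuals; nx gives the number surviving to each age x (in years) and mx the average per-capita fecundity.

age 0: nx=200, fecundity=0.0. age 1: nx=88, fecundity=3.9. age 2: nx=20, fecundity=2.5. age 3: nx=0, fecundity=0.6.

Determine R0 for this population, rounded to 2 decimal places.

1.97

lx = nx/n0 = nx/200: 1, 0.44, 0.1, 0
lx·mx by age: 0, 1.716, 0.25, 0
R0 = Σ lx·mx = 1.966 → 1.97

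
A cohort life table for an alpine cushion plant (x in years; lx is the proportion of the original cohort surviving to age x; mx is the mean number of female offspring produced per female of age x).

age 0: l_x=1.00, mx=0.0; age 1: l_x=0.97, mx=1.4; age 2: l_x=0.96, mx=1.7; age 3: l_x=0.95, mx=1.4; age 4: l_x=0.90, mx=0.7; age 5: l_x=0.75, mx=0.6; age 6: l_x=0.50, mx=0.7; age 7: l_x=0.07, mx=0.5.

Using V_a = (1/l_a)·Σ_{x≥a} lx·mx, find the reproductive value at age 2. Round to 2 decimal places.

lx·mx for x ≥ 2: 1.632, 1.33, 0.63, 0.45, 0.35, 0.035 → sum = 4.427
V_2 = 4.427 / l_2 = 4.427 / 0.96 = 4.611458… → 4.61

4.61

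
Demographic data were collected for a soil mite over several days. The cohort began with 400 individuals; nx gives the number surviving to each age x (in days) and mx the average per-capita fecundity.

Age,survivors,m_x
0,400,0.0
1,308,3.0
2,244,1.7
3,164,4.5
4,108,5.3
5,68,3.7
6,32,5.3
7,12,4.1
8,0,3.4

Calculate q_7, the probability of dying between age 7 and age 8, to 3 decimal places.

lx = nx/n0 = nx/400: 1, 0.77, 0.61, 0.41, 0.27, 0.17, 0.08, 0.03, 0
q_7 = (l_7 − l_8) / l_7 = (0.03 − 0) / 0.03
     = 0.03 / 0.03 = 1 → 1.000

1.000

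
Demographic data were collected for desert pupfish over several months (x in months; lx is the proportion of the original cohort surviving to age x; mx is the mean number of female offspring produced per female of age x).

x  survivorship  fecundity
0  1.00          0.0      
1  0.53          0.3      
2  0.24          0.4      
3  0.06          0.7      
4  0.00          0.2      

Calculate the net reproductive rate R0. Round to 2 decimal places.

0.30

lx·mx by age: 0, 0.159, 0.096, 0.042, 0
R0 = Σ lx·mx = 0.297 → 0.30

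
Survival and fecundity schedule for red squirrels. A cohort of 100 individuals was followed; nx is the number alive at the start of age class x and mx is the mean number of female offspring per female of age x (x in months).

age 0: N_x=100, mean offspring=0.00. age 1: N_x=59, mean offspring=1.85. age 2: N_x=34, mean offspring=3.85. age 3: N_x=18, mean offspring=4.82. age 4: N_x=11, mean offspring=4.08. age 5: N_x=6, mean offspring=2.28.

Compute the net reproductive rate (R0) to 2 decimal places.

3.85

lx = nx/n0 = nx/100: 1, 0.59, 0.34, 0.18, 0.11, 0.06
lx·mx by age: 0, 1.0915, 1.309, 0.8676, 0.4488, 0.1368
R0 = Σ lx·mx = 3.8537 → 3.85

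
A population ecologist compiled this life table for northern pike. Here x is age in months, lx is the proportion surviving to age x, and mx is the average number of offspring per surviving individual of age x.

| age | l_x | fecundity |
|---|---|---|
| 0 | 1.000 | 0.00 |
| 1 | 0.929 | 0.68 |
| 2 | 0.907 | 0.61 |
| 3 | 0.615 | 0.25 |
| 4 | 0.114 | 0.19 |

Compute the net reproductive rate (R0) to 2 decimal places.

lx·mx by age: 0, 0.63172, 0.55327, 0.15375, 0.02166
R0 = Σ lx·mx = 1.3604 → 1.36

1.36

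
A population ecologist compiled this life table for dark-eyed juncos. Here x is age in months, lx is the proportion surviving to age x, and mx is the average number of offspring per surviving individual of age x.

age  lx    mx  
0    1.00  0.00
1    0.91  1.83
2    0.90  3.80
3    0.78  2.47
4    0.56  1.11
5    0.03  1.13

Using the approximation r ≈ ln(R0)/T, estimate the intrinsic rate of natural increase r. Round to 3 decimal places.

0.922

R0 = Σ lx·mx = 0 + 1.6653 + 3.42 + 1.9266 + 0.6216 + 0.0339 = 7.6674
Σ x·lx·mx = 16.941; T = 16.941/7.6674 = 2.20948…
r ≈ ln(R0)/T = ln(7.6674)/2.20948… = 0.92192… → 0.922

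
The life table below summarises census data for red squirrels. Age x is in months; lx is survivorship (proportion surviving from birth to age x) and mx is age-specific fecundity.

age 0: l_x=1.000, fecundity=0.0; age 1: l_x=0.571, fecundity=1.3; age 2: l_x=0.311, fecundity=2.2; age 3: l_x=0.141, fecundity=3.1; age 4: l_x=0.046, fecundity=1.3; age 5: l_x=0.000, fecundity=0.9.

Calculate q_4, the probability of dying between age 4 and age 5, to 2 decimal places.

1.00

q_4 = (l_4 − l_5) / l_4 = (0.046 − 0) / 0.046
     = 0.046 / 0.046 = 1 → 1.00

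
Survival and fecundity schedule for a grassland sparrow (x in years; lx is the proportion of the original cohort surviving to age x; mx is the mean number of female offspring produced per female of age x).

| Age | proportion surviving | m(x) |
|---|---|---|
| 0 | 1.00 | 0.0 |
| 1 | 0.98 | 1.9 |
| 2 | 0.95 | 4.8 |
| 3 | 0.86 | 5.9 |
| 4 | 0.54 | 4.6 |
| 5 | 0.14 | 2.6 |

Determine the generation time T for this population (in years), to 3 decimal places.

2.646

lx·mx: 0, 1.862, 4.56, 5.074, 2.484, 0.364 → R0 = 14.344
x·lx·mx: 0, 1.862, 9.12, 15.222, 9.936, 1.82 → Σ = 37.96
T = 37.96 / 14.344 = 2.646403… → 2.646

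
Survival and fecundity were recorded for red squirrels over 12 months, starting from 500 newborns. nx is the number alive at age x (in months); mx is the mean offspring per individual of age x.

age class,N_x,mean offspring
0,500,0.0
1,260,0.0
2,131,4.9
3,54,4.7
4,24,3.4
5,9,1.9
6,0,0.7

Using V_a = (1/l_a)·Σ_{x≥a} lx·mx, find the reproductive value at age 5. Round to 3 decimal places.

1.900

lx = nx/n0 = nx/500: 1, 0.52, 0.262, 0.108, 0.048, 0.018, 0
lx·mx for x ≥ 5: 0.0342, 0 → sum = 0.0342
V_5 = 0.0342 / l_5 = 0.0342 / 0.018 = 1.9 → 1.900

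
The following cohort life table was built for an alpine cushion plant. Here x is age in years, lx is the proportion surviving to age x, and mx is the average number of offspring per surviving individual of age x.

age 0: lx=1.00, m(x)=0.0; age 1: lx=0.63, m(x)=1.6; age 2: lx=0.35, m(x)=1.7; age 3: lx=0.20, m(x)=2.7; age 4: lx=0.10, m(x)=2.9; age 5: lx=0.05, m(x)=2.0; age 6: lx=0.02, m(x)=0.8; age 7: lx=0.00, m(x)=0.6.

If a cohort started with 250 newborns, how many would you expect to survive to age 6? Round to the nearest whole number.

Expected survivors = N0 · l_6 = 250 × 0.02 = 5 → 5

5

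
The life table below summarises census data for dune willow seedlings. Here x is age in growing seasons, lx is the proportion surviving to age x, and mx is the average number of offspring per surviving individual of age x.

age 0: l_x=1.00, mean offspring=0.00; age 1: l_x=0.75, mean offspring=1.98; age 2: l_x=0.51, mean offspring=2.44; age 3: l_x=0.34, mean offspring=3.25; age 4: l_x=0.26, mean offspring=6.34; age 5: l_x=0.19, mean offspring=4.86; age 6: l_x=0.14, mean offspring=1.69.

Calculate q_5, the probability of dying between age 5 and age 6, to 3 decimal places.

q_5 = (l_5 − l_6) / l_5 = (0.19 − 0.14) / 0.19
     = 0.05 / 0.19 = 0.263158… → 0.263

0.263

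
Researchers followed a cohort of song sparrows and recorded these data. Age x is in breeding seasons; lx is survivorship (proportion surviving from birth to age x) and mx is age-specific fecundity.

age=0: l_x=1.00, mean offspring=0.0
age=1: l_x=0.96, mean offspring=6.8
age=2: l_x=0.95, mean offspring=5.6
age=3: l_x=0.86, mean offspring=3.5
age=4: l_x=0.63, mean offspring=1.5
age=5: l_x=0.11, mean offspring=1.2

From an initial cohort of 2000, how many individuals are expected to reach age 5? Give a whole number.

220

Expected survivors = N0 · l_5 = 2000 × 0.11 = 220 → 220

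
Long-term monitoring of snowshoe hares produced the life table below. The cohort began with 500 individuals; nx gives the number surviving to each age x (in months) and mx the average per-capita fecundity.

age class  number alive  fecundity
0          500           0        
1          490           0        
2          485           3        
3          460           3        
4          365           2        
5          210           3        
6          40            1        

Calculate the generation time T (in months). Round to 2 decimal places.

3.15

lx = nx/n0 = nx/500: 1, 0.98, 0.97, 0.92, 0.73, 0.42, 0.08
lx·mx: 0, 0, 2.91, 2.76, 1.46, 1.26, 0.08 → R0 = 8.47
x·lx·mx: 0, 0, 5.82, 8.28, 5.84, 6.3, 0.48 → Σ = 26.72
T = 26.72 / 8.47 = 3.154664… → 3.15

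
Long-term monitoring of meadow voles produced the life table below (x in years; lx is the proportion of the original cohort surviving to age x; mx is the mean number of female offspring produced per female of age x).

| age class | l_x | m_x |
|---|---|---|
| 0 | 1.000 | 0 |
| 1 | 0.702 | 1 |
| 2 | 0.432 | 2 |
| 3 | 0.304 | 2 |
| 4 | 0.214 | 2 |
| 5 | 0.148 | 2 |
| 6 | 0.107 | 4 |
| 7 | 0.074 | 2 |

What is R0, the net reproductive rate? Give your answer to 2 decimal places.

3.47

lx·mx by age: 0, 0.702, 0.864, 0.608, 0.428, 0.296, 0.428, 0.148
R0 = Σ lx·mx = 3.474 → 3.47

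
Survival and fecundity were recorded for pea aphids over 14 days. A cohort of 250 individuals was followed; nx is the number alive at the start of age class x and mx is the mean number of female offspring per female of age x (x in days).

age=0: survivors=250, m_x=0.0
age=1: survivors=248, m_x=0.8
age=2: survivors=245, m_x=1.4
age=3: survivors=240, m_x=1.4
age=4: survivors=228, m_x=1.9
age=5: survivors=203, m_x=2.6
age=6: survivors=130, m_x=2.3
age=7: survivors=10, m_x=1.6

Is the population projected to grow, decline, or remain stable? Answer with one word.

lx = nx/n0 = nx/250: 1, 0.992, 0.98, 0.96, 0.912, 0.812, 0.52, 0.04
R0 = Σ lx·mx = 0 + 0.7936 + 1.372 + 1.344 + 1.7328 + 2.1112 + 1.196 + 0.064 = 8.6136
R0 > 1, so the population is growing.

growing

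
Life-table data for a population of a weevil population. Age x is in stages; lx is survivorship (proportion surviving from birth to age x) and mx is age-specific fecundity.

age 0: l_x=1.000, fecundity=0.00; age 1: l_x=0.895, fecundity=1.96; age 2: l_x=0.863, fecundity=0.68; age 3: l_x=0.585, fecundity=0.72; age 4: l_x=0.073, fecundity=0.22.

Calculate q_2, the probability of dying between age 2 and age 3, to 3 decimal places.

q_2 = (l_2 − l_3) / l_2 = (0.863 − 0.585) / 0.863
     = 0.278 / 0.863 = 0.322132… → 0.322

0.322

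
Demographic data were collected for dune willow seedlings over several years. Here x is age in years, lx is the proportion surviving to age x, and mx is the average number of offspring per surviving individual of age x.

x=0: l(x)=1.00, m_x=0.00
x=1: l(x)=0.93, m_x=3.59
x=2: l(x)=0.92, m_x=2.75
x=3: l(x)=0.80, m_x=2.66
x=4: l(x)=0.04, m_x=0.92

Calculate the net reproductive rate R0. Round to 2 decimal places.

8.03

lx·mx by age: 0, 3.3387, 2.53, 2.128, 0.0368
R0 = Σ lx·mx = 8.0335 → 8.03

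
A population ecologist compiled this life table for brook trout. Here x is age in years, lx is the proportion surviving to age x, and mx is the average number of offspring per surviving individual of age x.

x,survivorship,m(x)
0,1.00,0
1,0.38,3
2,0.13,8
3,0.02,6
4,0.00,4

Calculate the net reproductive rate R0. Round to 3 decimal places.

lx·mx by age: 0, 1.14, 1.04, 0.12, 0
R0 = Σ lx·mx = 2.3 → 2.300

2.300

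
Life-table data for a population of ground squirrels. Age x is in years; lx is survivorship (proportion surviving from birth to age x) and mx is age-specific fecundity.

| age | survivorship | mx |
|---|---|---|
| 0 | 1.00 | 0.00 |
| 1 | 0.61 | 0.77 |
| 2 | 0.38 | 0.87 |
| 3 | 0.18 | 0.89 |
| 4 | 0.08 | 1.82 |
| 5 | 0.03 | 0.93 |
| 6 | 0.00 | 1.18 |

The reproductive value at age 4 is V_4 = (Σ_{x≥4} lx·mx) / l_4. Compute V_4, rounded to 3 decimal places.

lx·mx for x ≥ 4: 0.1456, 0.0279, 0 → sum = 0.1735
V_4 = 0.1735 / l_4 = 0.1735 / 0.08 = 2.16875 → 2.169

2.169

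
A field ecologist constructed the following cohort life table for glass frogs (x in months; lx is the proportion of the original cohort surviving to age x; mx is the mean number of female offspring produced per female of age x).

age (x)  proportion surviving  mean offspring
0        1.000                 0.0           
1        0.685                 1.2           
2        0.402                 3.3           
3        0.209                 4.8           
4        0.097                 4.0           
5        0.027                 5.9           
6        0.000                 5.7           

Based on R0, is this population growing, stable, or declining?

growing

R0 = Σ lx·mx = 0 + 0.822 + 1.3266 + 1.0032 + 0.388 + 0.1593 + 0 = 3.6991
R0 > 1, so the population is growing.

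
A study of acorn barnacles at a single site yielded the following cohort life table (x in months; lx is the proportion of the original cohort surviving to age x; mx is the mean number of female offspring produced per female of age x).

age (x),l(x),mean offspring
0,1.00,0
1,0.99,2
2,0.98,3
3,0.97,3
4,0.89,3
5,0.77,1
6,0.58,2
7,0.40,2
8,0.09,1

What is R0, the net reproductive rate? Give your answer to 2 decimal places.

13.32

lx·mx by age: 0, 1.98, 2.94, 2.91, 2.67, 0.77, 1.16, 0.8, 0.09
R0 = Σ lx·mx = 13.32 → 13.32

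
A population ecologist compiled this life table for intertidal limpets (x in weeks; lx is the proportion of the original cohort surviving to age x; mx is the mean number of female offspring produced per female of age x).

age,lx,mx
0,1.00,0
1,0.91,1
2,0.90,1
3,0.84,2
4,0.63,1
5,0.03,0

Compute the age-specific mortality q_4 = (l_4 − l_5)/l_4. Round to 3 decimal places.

0.952

q_4 = (l_4 − l_5) / l_4 = (0.63 − 0.03) / 0.63
     = 0.6 / 0.63 = 0.952381… → 0.952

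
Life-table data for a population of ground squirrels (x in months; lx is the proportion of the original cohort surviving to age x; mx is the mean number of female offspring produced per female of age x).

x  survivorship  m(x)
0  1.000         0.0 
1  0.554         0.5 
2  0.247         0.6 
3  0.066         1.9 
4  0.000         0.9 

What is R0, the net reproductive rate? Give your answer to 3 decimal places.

0.551

lx·mx by age: 0, 0.277, 0.1482, 0.1254, 0
R0 = Σ lx·mx = 0.5506 → 0.551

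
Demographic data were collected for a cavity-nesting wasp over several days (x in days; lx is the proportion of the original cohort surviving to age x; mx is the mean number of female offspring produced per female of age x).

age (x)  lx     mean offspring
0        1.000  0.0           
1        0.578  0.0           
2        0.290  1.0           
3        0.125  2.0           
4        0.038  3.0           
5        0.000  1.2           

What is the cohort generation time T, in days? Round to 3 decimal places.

2.731

lx·mx: 0, 0, 0.29, 0.25, 0.114, 0 → R0 = 0.654
x·lx·mx: 0, 0, 0.58, 0.75, 0.456, 0 → Σ = 1.786
T = 1.786 / 0.654 = 2.730887… → 2.731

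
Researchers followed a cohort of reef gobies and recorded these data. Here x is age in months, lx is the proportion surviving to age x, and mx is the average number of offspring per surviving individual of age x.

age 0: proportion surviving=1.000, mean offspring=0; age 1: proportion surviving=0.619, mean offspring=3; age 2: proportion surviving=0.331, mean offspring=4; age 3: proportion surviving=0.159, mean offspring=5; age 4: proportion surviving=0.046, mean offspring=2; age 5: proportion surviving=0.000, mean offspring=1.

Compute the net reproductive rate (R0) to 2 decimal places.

4.07

lx·mx by age: 0, 1.857, 1.324, 0.795, 0.092, 0
R0 = Σ lx·mx = 4.068 → 4.07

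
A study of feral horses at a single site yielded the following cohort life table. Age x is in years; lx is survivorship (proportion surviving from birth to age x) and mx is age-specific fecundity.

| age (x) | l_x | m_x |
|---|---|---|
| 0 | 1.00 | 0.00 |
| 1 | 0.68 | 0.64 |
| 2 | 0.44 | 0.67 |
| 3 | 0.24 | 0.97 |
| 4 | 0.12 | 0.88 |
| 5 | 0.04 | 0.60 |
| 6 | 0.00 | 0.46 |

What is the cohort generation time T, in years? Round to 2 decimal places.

lx·mx: 0, 0.4352, 0.2948, 0.2328, 0.1056, 0.024, 0 → R0 = 1.0924
x·lx·mx: 0, 0.4352, 0.5896, 0.6984, 0.4224, 0.12, 0 → Σ = 2.2656
T = 2.2656 / 1.0924 = 2.073966… → 2.07

2.07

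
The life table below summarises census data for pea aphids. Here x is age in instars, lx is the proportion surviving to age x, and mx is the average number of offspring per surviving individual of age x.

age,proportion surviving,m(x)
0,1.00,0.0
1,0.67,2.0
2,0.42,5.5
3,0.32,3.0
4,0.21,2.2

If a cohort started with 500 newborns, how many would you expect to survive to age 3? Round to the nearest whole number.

160

Expected survivors = N0 · l_3 = 500 × 0.32 = 160 → 160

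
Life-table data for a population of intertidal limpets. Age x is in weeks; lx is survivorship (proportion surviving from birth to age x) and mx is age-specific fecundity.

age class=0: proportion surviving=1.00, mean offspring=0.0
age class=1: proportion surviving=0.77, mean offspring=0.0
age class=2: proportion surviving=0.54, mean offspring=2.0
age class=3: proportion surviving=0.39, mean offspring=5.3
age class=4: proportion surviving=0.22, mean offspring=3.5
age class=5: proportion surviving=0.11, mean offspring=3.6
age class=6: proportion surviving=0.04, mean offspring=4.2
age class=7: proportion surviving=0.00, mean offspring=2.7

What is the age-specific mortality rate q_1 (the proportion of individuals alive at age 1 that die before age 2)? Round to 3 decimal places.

q_1 = (l_1 − l_2) / l_1 = (0.77 − 0.54) / 0.77
     = 0.23 / 0.77 = 0.298701… → 0.299

0.299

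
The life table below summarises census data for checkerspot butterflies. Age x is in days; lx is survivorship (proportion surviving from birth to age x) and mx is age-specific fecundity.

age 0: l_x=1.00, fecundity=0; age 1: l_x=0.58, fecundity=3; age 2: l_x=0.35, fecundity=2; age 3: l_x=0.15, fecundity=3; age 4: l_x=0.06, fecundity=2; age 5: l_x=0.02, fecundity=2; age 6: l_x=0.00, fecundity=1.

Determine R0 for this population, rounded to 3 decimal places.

lx·mx by age: 0, 1.74, 0.7, 0.45, 0.12, 0.04, 0
R0 = Σ lx·mx = 3.05 → 3.050

3.050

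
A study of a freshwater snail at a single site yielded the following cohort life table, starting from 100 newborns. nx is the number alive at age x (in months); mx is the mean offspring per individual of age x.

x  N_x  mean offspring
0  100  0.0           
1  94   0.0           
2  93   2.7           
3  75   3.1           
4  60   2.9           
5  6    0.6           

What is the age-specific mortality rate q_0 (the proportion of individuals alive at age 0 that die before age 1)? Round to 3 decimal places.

lx = nx/n0 = nx/100: 1, 0.94, 0.93, 0.75, 0.6, 0.06
q_0 = (l_0 − l_1) / l_0 = (1 − 0.94) / 1
     = 0.06 / 1 = 0.06 → 0.060

0.060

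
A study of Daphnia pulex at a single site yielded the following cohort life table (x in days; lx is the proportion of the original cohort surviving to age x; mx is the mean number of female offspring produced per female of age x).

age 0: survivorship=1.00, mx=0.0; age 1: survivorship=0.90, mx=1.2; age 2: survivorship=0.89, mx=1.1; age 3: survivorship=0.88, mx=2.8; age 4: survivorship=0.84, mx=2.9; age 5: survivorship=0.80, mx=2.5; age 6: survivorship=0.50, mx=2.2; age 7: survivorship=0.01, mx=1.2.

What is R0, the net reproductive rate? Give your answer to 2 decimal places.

lx·mx by age: 0, 1.08, 0.979, 2.464, 2.436, 2, 1.1, 0.012
R0 = Σ lx·mx = 10.071 → 10.07

10.07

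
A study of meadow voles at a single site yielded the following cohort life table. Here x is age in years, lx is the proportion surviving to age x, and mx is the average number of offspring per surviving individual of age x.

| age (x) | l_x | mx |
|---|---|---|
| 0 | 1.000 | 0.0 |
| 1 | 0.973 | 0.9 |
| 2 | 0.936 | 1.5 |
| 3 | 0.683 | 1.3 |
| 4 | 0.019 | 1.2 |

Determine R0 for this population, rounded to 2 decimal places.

3.19

lx·mx by age: 0, 0.8757, 1.404, 0.8879, 0.0228
R0 = Σ lx·mx = 3.1904 → 3.19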